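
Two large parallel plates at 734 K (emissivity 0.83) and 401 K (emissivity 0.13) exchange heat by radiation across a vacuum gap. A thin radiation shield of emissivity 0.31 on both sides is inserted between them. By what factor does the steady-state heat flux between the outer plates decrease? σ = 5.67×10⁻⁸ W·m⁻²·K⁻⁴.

Without shield: q₀ = σΔ(T⁴)/(1/ε₁+1/ε₂−1) with denominator 7.897.
With shield the two gaps are in series; the resistances add: (1/ε₁+1/ε_s−1)+(1/ε_s+1/ε₂−1) = 3.431+9.918 = 13.35.
Heat-flux ratio q₀/q = 13.35/7.897.

factor ≈ 1.69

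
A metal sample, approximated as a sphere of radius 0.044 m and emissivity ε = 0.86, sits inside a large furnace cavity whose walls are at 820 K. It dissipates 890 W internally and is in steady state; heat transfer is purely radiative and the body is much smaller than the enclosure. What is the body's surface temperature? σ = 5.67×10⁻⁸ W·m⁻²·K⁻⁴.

For a small grey body in a large enclosure, net radiated power = εσA(T⁴ − T_w⁴).
Steady state: P = εσA(T⁴ − T_w⁴) with A = 4πr² = 0.02433 m².
T⁴ = P/(εσA) + T_w⁴ = 890/(0.86·5.67×10⁻⁸·0.02433) + (820)⁴
    = 7.502×10¹¹ + 4.521×10¹¹ = 1.202×10¹² K⁴.

T ≈ 1050 K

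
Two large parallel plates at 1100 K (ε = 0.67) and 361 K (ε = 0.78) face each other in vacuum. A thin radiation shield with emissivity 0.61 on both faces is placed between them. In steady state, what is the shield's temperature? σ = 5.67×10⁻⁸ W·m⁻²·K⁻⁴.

T_s ≈ 916 K

In steady state the net flux on the hot side equals that on the cold side.
σ(T₁⁴−T_s⁴)/D₁ = σ(T_s⁴−T₂⁴)/D₂, with D₁ = 1/ε₁+1/ε_s−1 = 2.132, D₂ = 1/ε_s+1/ε₂−1 = 1.921.
Solve for T_s⁴: T_s⁴ = (D₂·T₁⁴ + D₁·T₂⁴)/(D₁+D₂) = 7.030×10¹¹ K⁴.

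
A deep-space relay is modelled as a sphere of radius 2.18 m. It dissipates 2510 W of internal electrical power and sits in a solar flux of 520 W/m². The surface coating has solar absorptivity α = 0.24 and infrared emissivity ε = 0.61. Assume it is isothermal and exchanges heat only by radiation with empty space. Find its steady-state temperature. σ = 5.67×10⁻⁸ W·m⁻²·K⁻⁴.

At steady state, absorbed solar power + internal power = radiated power.
Absorbed: α·S·A_cross = 0.24·520·14.93 = 1863 W (cross-section πr²).
Total input = 1863 + 2510 = 4373 W.
Radiated: εσ·A_surf·T⁴ with A_surf = 4πr² = 59.72 m².
T⁴ = 4373/(0.61·5.67×10⁻⁸·59.72) = 2.117×10⁹ K⁴.

T ≈ 215 K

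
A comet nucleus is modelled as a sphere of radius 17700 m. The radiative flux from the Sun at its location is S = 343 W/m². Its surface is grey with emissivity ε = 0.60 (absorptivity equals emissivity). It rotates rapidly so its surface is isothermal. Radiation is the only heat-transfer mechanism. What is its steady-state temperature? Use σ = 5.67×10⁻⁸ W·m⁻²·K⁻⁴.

At equilibrium, absorbed power = emitted power.
Absorbing cross-section = πr² = 9.842×10⁸ m²; emitting surface = 4πr² = 3.937×10⁹ m² (ratio 4).
εS·A_cross = εσ·A_surf·T⁴  ⇒  T⁴ = S/(4σ)   (ε cancels).
T⁴ = 343/(4·5.67×10⁻⁸) = 1.512×10⁹ K⁴.
T = (1.512×10⁹)^(1/4).

T ≈ 197 K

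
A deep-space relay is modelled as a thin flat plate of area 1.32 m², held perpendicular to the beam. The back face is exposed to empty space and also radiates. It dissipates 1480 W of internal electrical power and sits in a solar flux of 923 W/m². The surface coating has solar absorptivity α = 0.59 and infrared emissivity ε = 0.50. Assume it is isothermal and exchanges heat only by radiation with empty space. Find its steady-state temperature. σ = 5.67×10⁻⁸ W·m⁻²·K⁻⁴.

At steady state, absorbed solar power + internal power = radiated power.
Absorbed: α·S·A_cross = 0.59·923·1.320 = 718.8 W (cross-section A).
Total input = 718.8 + 1480 = 2199 W.
Radiated: εσ·A_surf·T⁴ with A_surf = 2A = 2.640 m².
T⁴ = 2199/(0.50·5.67×10⁻⁸·2.640) = 2.938×10¹⁰ K⁴.

T ≈ 414 K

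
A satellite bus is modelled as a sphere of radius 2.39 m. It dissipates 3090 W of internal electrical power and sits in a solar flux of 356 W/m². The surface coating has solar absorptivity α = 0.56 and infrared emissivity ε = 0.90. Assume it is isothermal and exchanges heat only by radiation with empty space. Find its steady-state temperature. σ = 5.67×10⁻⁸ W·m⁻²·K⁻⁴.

T ≈ 207 K

At steady state, absorbed solar power + internal power = radiated power.
Absorbed: α·S·A_cross = 0.56·356·17.95 = 3578 W (cross-section πr²).
Total input = 3578 + 3090 = 6668 W.
Radiated: εσ·A_surf·T⁴ with A_surf = 4πr² = 71.78 m².
T⁴ = 6668/(0.90·5.67×10⁻⁸·71.78) = 1.820×10⁹ K⁴.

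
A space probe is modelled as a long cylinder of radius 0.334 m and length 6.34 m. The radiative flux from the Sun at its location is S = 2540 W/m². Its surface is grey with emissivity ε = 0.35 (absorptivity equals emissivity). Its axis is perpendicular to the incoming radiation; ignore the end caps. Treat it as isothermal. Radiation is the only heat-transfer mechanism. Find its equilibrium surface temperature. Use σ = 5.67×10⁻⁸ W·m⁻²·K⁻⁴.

T ≈ 346 K

At equilibrium, absorbed power = emitted power.
Absorbing cross-section = 2rL = 4.235 m²; emitting surface = 2πrL = 13.31 m² (ratio π).
εS·A_cross = εσ·A_surf·T⁴  ⇒  T⁴ = S/(πσ)   (ε cancels).
T⁴ = 2540/(π·5.67×10⁻⁸) = 1.426×10¹⁰ K⁴.
T = (1.426×10¹⁰)^(1/4).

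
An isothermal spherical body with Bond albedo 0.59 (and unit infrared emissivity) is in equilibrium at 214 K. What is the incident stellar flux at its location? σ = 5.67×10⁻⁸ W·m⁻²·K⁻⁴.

(1−a)S·πr² = σ·4πr²·T⁴ ⇒ S = 4σT⁴/(1−a).
S = 4·5.67×10⁻⁸·2.097×10⁹/0.410.

S ≈ 1160 W/m²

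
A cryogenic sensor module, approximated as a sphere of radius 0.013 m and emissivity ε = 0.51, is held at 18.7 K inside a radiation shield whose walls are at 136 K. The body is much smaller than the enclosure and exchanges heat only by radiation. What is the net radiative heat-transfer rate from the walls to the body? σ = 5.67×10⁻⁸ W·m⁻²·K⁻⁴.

P_net ≈ 0.0210 W

For a small grey body in a large enclosure: P_net = εσA(T_body⁴ − T_wall⁴).
A = 4πr² = 0.002124 m²; T_body⁴ − T_wall⁴ = 1.223×10⁵ − 3.421×10⁸ = -3.420×10⁸ K⁴.
|P_net| = 0.51·5.67×10⁻⁸·0.002124·3.420×10⁸.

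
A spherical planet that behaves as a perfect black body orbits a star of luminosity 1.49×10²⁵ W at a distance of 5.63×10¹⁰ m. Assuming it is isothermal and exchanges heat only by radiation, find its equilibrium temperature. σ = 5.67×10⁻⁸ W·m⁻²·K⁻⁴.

T ≈ 202 K

First find the stellar flux at distance d: S = L/(4πd²) = 1.49×10²⁵/(4π·(5.63×10¹⁰)²) = 374.1 W/m².
For an isothermal sphere, absorbed (1−a)S·πr² = emitted σ·4πr²·T⁴, so T⁴ = (1−a)S/(4σ).
T⁴ = 1.00·374.1/(4·5.67×10⁻⁸) = 1.649×10⁹ K⁴.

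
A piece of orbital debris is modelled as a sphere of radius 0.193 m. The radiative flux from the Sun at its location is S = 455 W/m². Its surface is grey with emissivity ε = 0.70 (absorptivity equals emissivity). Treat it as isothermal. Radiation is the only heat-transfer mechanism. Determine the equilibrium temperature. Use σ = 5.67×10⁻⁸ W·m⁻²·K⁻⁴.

At equilibrium, absorbed power = emitted power.
Absorbing cross-section = πr² = 0.1170 m²; emitting surface = 4πr² = 0.4681 m² (ratio 4).
εS·A_cross = εσ·A_surf·T⁴  ⇒  T⁴ = S/(4σ)   (ε cancels).
T⁴ = 455/(4·5.67×10⁻⁸) = 2.006×10⁹ K⁴.
T = (2.006×10⁹)^(1/4).

T ≈ 212 K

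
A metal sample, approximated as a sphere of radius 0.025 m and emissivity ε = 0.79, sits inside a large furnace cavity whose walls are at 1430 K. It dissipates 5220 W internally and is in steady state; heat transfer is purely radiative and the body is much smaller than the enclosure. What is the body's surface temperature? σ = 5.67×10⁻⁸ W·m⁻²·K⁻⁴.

T ≈ 2090 K

For a small grey body in a large enclosure, net radiated power = εσA(T⁴ − T_w⁴).
Steady state: P = εσA(T⁴ − T_w⁴) with A = 4πr² = 0.007854 m².
T⁴ = P/(εσA) + T_w⁴ = 5220/(0.79·5.67×10⁻⁸·0.007854) + (1430)⁴
    = 1.484×10¹³ + 4.182×10¹² = 1.902×10¹³ K⁴.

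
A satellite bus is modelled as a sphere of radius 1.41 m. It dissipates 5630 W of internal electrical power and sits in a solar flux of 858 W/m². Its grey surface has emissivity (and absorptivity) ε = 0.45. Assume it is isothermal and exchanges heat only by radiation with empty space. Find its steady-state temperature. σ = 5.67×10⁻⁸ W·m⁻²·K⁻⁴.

At steady state, absorbed solar power + internal power = radiated power.
Absorbed: α·S·A_cross = 0.45·858·6.246 = 2412 W (cross-section πr²).
Total input = 2412 + 5630 = 8042 W.
Radiated: εσ·A_surf·T⁴ with A_surf = 4πr² = 24.98 m².
T⁴ = 8042/(0.45·5.67×10⁻⁸·24.98) = 1.262×10¹⁰ K⁴.

T ≈ 335 K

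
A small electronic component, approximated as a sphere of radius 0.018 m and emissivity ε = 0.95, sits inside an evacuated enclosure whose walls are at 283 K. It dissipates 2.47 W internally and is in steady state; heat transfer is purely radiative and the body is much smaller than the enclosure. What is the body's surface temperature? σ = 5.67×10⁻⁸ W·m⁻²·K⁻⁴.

T ≈ 365 K

For a small grey body in a large enclosure, net radiated power = εσA(T⁴ − T_w⁴).
Steady state: P = εσA(T⁴ − T_w⁴) with A = 4πr² = 0.004072 m².
T⁴ = P/(εσA) + T_w⁴ = 2.47/(0.95·5.67×10⁻⁸·0.004072) + (283)⁴
    = 1.126×10¹⁰ + 6.414×10⁹ = 1.768×10¹⁰ K⁴.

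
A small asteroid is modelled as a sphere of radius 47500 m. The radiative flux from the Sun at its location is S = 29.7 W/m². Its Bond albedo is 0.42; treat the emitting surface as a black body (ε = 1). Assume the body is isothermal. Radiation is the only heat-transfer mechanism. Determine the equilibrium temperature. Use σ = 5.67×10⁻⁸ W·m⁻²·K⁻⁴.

T ≈ 93.4 K

At equilibrium, absorbed power = emitted power.
Absorbing cross-section = πr² = 7.088×10⁹ m²; emitting surface = 4πr² = 2.835×10¹⁰ m² (ratio 4).
(1−a)S·A_cross = εσ·A_surf·T⁴  ⇒  T⁴ = (1−a)S/(4σ).
T⁴ = 0.580·29.7/(4·5.67×10⁻⁸) = 7.595×10⁷ K⁴.
T = (7.595×10⁷)^(1/4).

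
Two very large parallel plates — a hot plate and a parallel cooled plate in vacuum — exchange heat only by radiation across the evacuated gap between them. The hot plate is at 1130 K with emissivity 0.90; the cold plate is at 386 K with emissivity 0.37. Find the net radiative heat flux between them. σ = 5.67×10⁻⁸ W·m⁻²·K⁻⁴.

q ≈ 32400 W/m²

For two infinite grey parallel plates, q = σ(T₁⁴ − T₂⁴)/(1/ε₁ + 1/ε₂ − 1).
T₁⁴ − T₂⁴ = 1.630×10¹² − 2.220×10¹⁰ = 1.608×10¹² K⁴.
1/ε₁ + 1/ε₂ − 1 = 1.111 + 2.703 − 1 = 2.814.
q = 5.67×10⁻⁸ × 1.608×10¹² / 2.814.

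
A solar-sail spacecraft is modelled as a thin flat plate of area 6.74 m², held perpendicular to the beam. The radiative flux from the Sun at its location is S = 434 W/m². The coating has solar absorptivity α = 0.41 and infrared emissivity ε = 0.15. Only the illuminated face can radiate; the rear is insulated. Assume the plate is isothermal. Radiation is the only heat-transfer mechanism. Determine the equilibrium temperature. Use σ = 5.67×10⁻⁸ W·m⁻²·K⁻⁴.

T ≈ 380 K

At equilibrium, absorbed power = emitted power.
Absorbing cross-section = A = 6.740 m²; emitting surface = A = 6.740 m² (ratio 1).
αS·A_cross = εσ·A_surf·T⁴  ⇒  T⁴ = αS/(ε·1σ).
T⁴ = 0.410·434/(0.15·1·5.67×10⁻⁸) = 2.092×10¹⁰ K⁴.
T = (2.092×10¹⁰)^(1/4).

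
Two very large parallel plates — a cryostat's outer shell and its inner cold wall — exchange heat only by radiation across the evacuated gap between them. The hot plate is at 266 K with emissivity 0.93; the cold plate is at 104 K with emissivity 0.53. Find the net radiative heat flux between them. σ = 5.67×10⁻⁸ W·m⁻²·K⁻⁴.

For two infinite grey parallel plates, q = σ(T₁⁴ − T₂⁴)/(1/ε₁ + 1/ε₂ − 1).
T₁⁴ − T₂⁴ = 5.006×10⁹ − 1.170×10⁸ = 4.889×10⁹ K⁴.
1/ε₁ + 1/ε₂ − 1 = 1.075 + 1.887 − 1 = 1.962.
q = 5.67×10⁻⁸ × 4.889×10⁹ / 1.962.

q ≈ 141 W/m²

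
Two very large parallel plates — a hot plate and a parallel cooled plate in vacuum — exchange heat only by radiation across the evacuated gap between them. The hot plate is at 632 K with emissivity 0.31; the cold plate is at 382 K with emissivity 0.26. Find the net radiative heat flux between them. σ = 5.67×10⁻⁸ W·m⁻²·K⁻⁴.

q ≈ 1290 W/m²

For two infinite grey parallel plates, q = σ(T₁⁴ − T₂⁴)/(1/ε₁ + 1/ε₂ − 1).
T₁⁴ − T₂⁴ = 1.595×10¹¹ − 2.129×10¹⁰ = 1.382×10¹¹ K⁴.
1/ε₁ + 1/ε₂ − 1 = 3.226 + 3.846 − 1 = 6.072.
q = 5.67×10⁻⁸ × 1.382×10¹¹ / 6.072.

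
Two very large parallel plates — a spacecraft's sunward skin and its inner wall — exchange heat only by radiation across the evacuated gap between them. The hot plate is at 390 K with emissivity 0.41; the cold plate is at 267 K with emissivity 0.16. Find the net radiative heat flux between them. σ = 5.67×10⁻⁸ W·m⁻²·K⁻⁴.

For two infinite grey parallel plates, q = σ(T₁⁴ − T₂⁴)/(1/ε₁ + 1/ε₂ − 1).
T₁⁴ − T₂⁴ = 2.313×10¹⁰ − 5.082×10⁹ = 1.805×10¹⁰ K⁴.
1/ε₁ + 1/ε₂ − 1 = 2.439 + 6.250 − 1 = 7.689.
q = 5.67×10⁻⁸ × 1.805×10¹⁰ / 7.689.

q ≈ 133 W/m²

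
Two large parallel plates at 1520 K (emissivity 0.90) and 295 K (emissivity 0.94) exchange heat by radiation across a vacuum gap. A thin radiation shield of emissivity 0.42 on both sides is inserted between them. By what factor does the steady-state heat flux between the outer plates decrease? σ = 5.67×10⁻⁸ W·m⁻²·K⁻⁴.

factor ≈ 4.20

Without shield: q₀ = σΔ(T⁴)/(1/ε₁+1/ε₂−1) with denominator 1.175.
With shield the two gaps are in series; the resistances add: (1/ε₁+1/ε_s−1)+(1/ε_s+1/ε₂−1) = 2.492+2.445 = 4.937.
Heat-flux ratio q₀/q = 4.937/1.175.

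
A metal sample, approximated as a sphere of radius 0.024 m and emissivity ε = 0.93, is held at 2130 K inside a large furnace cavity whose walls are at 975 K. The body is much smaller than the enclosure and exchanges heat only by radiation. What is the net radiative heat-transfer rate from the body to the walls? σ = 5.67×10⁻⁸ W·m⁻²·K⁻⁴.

For a small grey body in a large enclosure: P_net = εσA(T_body⁴ − T_wall⁴).
A = 4πr² = 0.007238 m²; T_body⁴ − T_wall⁴ = 2.058×10¹³ − 9.037×10¹¹ = 1.968×10¹³ K⁴.
|P_net| = 0.93·5.67×10⁻⁸·0.007238·1.968×10¹³.

P_net ≈ 7510 W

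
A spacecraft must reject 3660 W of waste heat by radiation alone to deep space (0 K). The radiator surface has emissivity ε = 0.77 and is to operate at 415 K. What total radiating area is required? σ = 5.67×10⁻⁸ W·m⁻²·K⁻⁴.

P = εσA T⁴ ⇒ A = P/(εσT⁴).
T⁴ = 2.966×10¹⁰ K⁴.
A = 3660/(0.77 × 5.67×10⁻⁸ × 2.966×10¹⁰).

A ≈ 2.83 m²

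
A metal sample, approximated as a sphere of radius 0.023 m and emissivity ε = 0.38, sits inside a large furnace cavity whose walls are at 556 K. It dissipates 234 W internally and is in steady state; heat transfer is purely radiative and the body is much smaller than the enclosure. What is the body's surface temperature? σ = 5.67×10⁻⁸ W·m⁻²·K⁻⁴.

For a small grey body in a large enclosure, net radiated power = εσA(T⁴ − T_w⁴).
Steady state: P = εσA(T⁴ − T_w⁴) with A = 4πr² = 0.006648 m².
T⁴ = P/(εσA) + T_w⁴ = 234/(0.38·5.67×10⁻⁸·0.006648) + (556)⁴
    = 1.634×10¹² + 9.557×10¹⁰ = 1.729×10¹² K⁴.

T ≈ 1150 K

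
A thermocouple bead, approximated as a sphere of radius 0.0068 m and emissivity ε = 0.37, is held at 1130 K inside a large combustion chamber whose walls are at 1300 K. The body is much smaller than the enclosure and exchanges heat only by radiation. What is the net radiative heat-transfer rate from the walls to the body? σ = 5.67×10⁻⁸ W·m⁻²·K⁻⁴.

For a small grey body in a large enclosure: P_net = εσA(T_body⁴ − T_wall⁴).
A = 4πr² = 5.811×10⁻⁴ m²; T_body⁴ − T_wall⁴ = 1.630×10¹² − 2.856×10¹² = -1.226×10¹² K⁴.
|P_net| = 0.37·5.67×10⁻⁸·5.811×10⁻⁴·1.226×10¹².

P_net ≈ 14.9 W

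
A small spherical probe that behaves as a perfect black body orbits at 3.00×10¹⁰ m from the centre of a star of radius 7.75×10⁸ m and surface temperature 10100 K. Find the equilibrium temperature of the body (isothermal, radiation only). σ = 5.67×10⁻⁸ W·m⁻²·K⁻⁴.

T ≈ 1150 K

The star's surface emits σT_*⁴; at distance d the flux is S = σT_*⁴(R_*/d)².
S = 5.67×10⁻⁸·(10100)⁴·(7.75×10⁸/3.00×10¹⁰)² = 3.938×10⁵ W/m².
For an isothermal sphere T⁴ = (1−a)S/(4σ) = 1.736×10¹² K⁴.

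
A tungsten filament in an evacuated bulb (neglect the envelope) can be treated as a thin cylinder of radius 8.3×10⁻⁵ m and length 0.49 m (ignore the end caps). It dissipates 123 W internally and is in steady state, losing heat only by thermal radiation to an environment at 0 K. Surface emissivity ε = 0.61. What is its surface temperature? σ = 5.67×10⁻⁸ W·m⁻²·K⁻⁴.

Steady state: internal power = radiated power, P = εσA T⁴.
Radiating area A = 2πrL = 2.555×10⁻⁴ m².
T⁴ = P/(εσA) = 123/(0.61·5.67×10⁻⁸·2.555×10⁻⁴) = 1.392×10¹³ K⁴.
T = (1.392×10¹³)^(1/4).

T ≈ 1930 K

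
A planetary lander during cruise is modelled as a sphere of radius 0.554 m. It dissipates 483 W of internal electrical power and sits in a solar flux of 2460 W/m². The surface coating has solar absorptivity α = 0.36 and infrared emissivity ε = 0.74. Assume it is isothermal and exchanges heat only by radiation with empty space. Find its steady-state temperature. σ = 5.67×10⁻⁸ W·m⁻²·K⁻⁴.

T ≈ 301 K

At steady state, absorbed solar power + internal power = radiated power.
Absorbed: α·S·A_cross = 0.36·2460·0.9642 = 853.9 W (cross-section πr²).
Total input = 853.9 + 483 = 1337 W.
Radiated: εσ·A_surf·T⁴ with A_surf = 4πr² = 3.857 m².
T⁴ = 1337/(0.74·5.67×10⁻⁸·3.857) = 8.261×10⁹ K⁴.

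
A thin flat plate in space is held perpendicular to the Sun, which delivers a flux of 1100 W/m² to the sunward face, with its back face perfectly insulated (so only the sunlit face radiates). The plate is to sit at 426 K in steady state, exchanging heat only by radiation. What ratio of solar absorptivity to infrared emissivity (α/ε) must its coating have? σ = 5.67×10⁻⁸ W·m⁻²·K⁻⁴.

Balance: αS·A = εσ·1A·T⁴ ⇒ α/ε = σT⁴/S.
α/ε = 5.67×10⁻⁸·(426)⁴/1100 = 5.67×10⁻⁸·3.293×10¹⁰/1100.

α/ε ≈ 1.70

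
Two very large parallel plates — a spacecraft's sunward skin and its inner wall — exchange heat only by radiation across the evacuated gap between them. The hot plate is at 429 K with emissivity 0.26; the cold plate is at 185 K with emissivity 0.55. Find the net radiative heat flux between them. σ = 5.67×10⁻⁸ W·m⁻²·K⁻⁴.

For two infinite grey parallel plates, q = σ(T₁⁴ − T₂⁴)/(1/ε₁ + 1/ε₂ − 1).
T₁⁴ − T₂⁴ = 3.387×10¹⁰ − 1.171×10⁹ = 3.270×10¹⁰ K⁴.
1/ε₁ + 1/ε₂ − 1 = 3.846 + 1.818 − 1 = 4.664.
q = 5.67×10⁻⁸ × 3.270×10¹⁰ / 4.664.

q ≈ 398 W/m²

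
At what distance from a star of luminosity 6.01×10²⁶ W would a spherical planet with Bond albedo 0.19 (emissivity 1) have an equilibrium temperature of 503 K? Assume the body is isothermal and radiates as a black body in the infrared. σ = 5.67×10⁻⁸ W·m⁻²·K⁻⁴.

For an isothermal black-emitting sphere, (1−a)S·πr² = σ·4πr²·T⁴ ⇒ S = 4σT⁴/(1−a).
S = 4·5.67×10⁻⁸·(503)⁴/0.810 = 17920 W/m².
Flux falls as S = L/(4πd²), so d = √(L/(4πS)) = √(6.01×10²⁶/(4π·17920)).

d ≈ 5.17×10¹⁰ m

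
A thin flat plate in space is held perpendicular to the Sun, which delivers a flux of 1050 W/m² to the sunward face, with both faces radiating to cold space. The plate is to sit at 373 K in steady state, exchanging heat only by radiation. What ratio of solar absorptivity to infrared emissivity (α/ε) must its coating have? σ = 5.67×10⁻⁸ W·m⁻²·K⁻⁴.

Balance: αS·A = εσ·2A·T⁴ ⇒ α/ε = 2σT⁴/S.
α/ε = 2·5.67×10⁻⁸·(373)⁴/1050 = 2·5.67×10⁻⁸·1.936×10¹⁰/1050.

α/ε ≈ 2.09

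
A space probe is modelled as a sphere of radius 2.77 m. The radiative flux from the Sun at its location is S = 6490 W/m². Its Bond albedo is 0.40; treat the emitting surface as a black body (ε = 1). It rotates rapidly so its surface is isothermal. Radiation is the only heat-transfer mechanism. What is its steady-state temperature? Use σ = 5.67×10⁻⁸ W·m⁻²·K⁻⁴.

T ≈ 362 K

At equilibrium, absorbed power = emitted power.
Absorbing cross-section = πr² = 24.11 m²; emitting surface = 4πr² = 96.42 m² (ratio 4).
(1−a)S·A_cross = εσ·A_surf·T⁴  ⇒  T⁴ = (1−a)S/(4σ).
T⁴ = 0.600·6490/(4·5.67×10⁻⁸) = 1.717×10¹⁰ K⁴.
T = (1.717×10¹⁰)^(1/4).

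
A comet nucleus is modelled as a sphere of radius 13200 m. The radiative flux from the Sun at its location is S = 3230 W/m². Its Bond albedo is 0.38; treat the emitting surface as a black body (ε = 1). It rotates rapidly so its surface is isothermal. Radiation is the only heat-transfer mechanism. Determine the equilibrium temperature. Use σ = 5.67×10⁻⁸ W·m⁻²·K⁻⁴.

At equilibrium, absorbed power = emitted power.
Absorbing cross-section = πr² = 5.474×10⁸ m²; emitting surface = 4πr² = 2.190×10⁹ m² (ratio 4).
(1−a)S·A_cross = εσ·A_surf·T⁴  ⇒  T⁴ = (1−a)S/(4σ).
T⁴ = 0.620·3230/(4·5.67×10⁻⁸) = 8.830×10⁹ K⁴.
T = (8.830×10⁹)^(1/4).

T ≈ 307 K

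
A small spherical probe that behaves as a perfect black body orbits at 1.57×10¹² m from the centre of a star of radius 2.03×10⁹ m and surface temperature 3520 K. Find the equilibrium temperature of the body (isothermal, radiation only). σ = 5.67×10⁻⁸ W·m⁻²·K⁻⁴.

The star's surface emits σT_*⁴; at distance d the flux is S = σT_*⁴(R_*/d)².
S = 5.67×10⁻⁸·(3520)⁴·(2.03×10⁹/1.57×10¹²)² = 14.55 W/m².
For an isothermal sphere T⁴ = (1−a)S/(4σ) = 6.417×10⁷ K⁴.

T ≈ 89.5 K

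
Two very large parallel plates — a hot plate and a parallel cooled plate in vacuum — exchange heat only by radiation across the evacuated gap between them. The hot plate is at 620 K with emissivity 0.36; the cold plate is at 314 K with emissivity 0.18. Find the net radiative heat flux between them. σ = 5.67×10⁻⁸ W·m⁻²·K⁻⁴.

For two infinite grey parallel plates, q = σ(T₁⁴ − T₂⁴)/(1/ε₁ + 1/ε₂ − 1).
T₁⁴ − T₂⁴ = 1.478×10¹¹ − 9.721×10⁹ = 1.380×10¹¹ K⁴.
1/ε₁ + 1/ε₂ − 1 = 2.778 + 5.556 − 1 = 7.333.
q = 5.67×10⁻⁸ × 1.380×10¹¹ / 7.333.

q ≈ 1070 W/m²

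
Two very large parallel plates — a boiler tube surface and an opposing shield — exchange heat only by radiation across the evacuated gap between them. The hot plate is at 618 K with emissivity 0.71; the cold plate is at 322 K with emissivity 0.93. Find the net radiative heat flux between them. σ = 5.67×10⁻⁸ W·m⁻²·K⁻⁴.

q ≈ 5160 W/m²

For two infinite grey parallel plates, q = σ(T₁⁴ − T₂⁴)/(1/ε₁ + 1/ε₂ − 1).
T₁⁴ − T₂⁴ = 1.459×10¹¹ − 1.075×10¹⁰ = 1.351×10¹¹ K⁴.
1/ε₁ + 1/ε₂ − 1 = 1.408 + 1.075 − 1 = 1.484.
q = 5.67×10⁻⁸ × 1.351×10¹¹ / 1.484.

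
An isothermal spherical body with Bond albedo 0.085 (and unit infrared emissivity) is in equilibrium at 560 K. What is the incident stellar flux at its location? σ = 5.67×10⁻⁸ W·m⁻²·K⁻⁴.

(1−a)S·πr² = σ·4πr²·T⁴ ⇒ S = 4σT⁴/(1−a).
S = 4·5.67×10⁻⁸·9.834×10¹⁰/0.915.

S ≈ 24400 W/m²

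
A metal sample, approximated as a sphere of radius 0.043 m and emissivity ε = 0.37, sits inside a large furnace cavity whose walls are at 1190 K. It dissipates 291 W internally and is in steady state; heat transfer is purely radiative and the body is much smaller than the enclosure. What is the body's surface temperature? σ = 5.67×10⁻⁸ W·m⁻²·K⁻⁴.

For a small grey body in a large enclosure, net radiated power = εσA(T⁴ − T_w⁴).
Steady state: P = εσA(T⁴ − T_w⁴) with A = 4πr² = 0.02324 m².
T⁴ = P/(εσA) + T_w⁴ = 291/(0.37·5.67×10⁻⁸·0.02324) + (1190)⁴
    = 5.970×10¹¹ + 2.005×10¹² = 2.602×10¹² K⁴.

T ≈ 1270 K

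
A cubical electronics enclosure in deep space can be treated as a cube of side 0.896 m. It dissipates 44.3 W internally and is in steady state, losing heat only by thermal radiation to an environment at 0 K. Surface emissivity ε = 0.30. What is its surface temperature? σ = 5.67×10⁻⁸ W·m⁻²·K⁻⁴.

Steady state: internal power = radiated power, P = εσA T⁴.
Radiating area A = 6L² = 4.817 m².
T⁴ = P/(εσA) = 44.3/(0.30·5.67×10⁻⁸·4.817) = 5.407×10⁸ K⁴.
T = (5.407×10⁸)^(1/4).

T ≈ 152 K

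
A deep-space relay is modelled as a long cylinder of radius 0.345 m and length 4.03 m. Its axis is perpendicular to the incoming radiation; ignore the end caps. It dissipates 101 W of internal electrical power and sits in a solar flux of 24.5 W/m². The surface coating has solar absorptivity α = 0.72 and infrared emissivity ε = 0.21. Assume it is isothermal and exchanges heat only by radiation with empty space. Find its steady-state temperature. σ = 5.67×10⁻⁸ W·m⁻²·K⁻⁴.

At steady state, absorbed solar power + internal power = radiated power.
Absorbed: α·S·A_cross = 0.72·24.5·2.781 = 49.05 W (cross-section 2rL).
Total input = 49.05 + 101 = 150.1 W.
Radiated: εσ·A_surf·T⁴ with A_surf = 2πrL = 8.736 m².
T⁴ = 150.1/(0.21·5.67×10⁻⁸·8.736) = 1.443×10⁹ K⁴.

T ≈ 195 K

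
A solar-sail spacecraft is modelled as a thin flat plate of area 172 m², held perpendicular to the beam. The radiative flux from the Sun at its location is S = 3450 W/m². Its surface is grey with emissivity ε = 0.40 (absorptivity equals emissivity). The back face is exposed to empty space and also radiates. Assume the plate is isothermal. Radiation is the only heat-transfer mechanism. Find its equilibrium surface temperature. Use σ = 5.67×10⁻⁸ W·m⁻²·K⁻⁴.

T ≈ 418 K

At equilibrium, absorbed power = emitted power.
Absorbing cross-section = A = 172.0 m²; emitting surface = 2A = 344.0 m² (ratio 2).
εS·A_cross = εσ·A_surf·T⁴  ⇒  T⁴ = S/(2σ)   (ε cancels).
T⁴ = 3450/(2·5.67×10⁻⁸) = 3.042×10¹⁰ K⁴.
T = (3.042×10¹⁰)^(1/4).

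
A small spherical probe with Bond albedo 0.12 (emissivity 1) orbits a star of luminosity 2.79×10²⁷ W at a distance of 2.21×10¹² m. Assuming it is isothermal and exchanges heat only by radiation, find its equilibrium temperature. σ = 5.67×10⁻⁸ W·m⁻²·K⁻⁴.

First find the stellar flux at distance d: S = L/(4πd²) = 2.79×10²⁷/(4π·(2.21×10¹²)²) = 45.46 W/m².
For an isothermal sphere, absorbed (1−a)S·πr² = emitted σ·4πr²·T⁴, so T⁴ = (1−a)S/(4σ).
T⁴ = 0.880·45.46/(4·5.67×10⁻⁸) = 1.764×10⁸ K⁴.

T ≈ 115 K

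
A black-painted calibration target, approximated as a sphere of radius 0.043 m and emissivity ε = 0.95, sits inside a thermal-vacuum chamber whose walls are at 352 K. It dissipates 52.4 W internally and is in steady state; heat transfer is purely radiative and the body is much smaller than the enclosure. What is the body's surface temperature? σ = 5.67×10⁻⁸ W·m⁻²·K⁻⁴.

T ≈ 489 K

For a small grey body in a large enclosure, net radiated power = εσA(T⁴ − T_w⁴).
Steady state: P = εσA(T⁴ − T_w⁴) with A = 4πr² = 0.02324 m².
T⁴ = P/(εσA) + T_w⁴ = 52.4/(0.95·5.67×10⁻⁸·0.02324) + (352)⁴
    = 4.187×10¹⁰ + 1.535×10¹⁰ = 5.722×10¹⁰ K⁴.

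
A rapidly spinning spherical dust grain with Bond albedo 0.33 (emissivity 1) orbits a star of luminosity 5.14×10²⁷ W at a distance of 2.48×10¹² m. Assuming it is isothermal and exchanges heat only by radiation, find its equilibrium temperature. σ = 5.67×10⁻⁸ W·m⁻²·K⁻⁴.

First find the stellar flux at distance d: S = L/(4πd²) = 5.14×10²⁷/(4π·(2.48×10¹²)²) = 66.50 W/m².
For an isothermal sphere, absorbed (1−a)S·πr² = emitted σ·4πr²·T⁴, so T⁴ = (1−a)S/(4σ).
T⁴ = 0.670·66.50/(4·5.67×10⁻⁸) = 1.965×10⁸ K⁴.

T ≈ 118 K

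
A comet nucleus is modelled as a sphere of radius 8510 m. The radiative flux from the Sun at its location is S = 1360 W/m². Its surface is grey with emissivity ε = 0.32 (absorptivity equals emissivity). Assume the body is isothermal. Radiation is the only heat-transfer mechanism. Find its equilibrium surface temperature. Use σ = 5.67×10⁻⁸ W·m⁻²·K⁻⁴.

At equilibrium, absorbed power = emitted power.
Absorbing cross-section = πr² = 2.275×10⁸ m²; emitting surface = 4πr² = 9.101×10⁸ m² (ratio 4).
εS·A_cross = εσ·A_surf·T⁴  ⇒  T⁴ = S/(4σ)   (ε cancels).
T⁴ = 1360/(4·5.67×10⁻⁸) = 5.996×10⁹ K⁴.
T = (5.996×10⁹)^(1/4).

T ≈ 278 K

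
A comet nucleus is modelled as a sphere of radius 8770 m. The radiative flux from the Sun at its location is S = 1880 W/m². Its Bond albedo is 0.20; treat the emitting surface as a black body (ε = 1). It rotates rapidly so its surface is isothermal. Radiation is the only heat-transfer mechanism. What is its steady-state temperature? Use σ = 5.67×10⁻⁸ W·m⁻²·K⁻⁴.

At equilibrium, absorbed power = emitted power.
Absorbing cross-section = πr² = 2.416×10⁸ m²; emitting surface = 4πr² = 9.665×10⁸ m² (ratio 4).
(1−a)S·A_cross = εσ·A_surf·T⁴  ⇒  T⁴ = (1−a)S/(4σ).
T⁴ = 0.800·1880/(4·5.67×10⁻⁸) = 6.631×10⁹ K⁴.
T = (6.631×10⁹)^(1/4).

T ≈ 285 K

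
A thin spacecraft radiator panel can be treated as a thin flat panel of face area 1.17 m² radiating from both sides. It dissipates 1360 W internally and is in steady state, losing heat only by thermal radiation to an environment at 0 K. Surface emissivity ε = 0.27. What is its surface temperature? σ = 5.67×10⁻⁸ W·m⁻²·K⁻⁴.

T ≈ 441 K

Steady state: internal power = radiated power, P = εσA T⁴.
Radiating area A = 2·1.17 = 2.340 m².
T⁴ = P/(εσA) = 1360/(0.27·5.67×10⁻⁸·2.340) = 3.796×10¹⁰ K⁴.
T = (3.796×10¹⁰)^(1/4).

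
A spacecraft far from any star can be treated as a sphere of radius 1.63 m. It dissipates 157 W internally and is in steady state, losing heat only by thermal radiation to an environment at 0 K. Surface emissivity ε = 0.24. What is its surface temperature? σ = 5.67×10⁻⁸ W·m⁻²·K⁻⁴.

Steady state: internal power = radiated power, P = εσA T⁴.
Radiating area A = 4πr² = 33.39 m².
T⁴ = P/(εσA) = 157/(0.24·5.67×10⁻⁸·33.39) = 3.456×10⁸ K⁴.
T = (3.456×10⁸)^(1/4).

T ≈ 136 K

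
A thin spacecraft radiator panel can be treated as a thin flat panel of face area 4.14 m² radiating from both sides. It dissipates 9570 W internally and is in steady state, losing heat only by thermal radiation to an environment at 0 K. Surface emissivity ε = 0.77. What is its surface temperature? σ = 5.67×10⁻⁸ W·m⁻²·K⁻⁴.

T ≈ 403 K

Steady state: internal power = radiated power, P = εσA T⁴.
Radiating area A = 2·4.14 = 8.280 m².
T⁴ = P/(εσA) = 9570/(0.77·5.67×10⁻⁸·8.280) = 2.647×10¹⁰ K⁴.
T = (2.647×10¹⁰)^(1/4).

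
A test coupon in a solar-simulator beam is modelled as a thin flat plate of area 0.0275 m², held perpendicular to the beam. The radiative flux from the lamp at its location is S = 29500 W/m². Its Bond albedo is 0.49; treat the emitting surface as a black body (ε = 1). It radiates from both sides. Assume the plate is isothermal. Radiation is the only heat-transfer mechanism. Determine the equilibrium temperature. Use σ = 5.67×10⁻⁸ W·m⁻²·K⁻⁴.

T ≈ 604 K

At equilibrium, absorbed power = emitted power.
Absorbing cross-section = A = 0.02750 m²; emitting surface = 2A = 0.05500 m² (ratio 2).
(1−a)S·A_cross = εσ·A_surf·T⁴  ⇒  T⁴ = (1−a)S/(2σ).
T⁴ = 0.510·29500/(2·5.67×10⁻⁸) = 1.327×10¹¹ K⁴.
T = (1.327×10¹¹)^(1/4).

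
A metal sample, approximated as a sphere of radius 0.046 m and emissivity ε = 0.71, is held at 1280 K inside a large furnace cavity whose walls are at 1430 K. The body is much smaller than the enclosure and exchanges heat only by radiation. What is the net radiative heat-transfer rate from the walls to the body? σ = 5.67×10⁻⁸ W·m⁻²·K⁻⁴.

For a small grey body in a large enclosure: P_net = εσA(T_body⁴ − T_wall⁴).
A = 4πr² = 0.02659 m²; T_body⁴ − T_wall⁴ = 2.684×10¹² − 4.182×10¹² = -1.497×10¹² K⁴.
|P_net| = 0.71·5.67×10⁻⁸·0.02659·1.497×10¹².

P_net ≈ 1600 W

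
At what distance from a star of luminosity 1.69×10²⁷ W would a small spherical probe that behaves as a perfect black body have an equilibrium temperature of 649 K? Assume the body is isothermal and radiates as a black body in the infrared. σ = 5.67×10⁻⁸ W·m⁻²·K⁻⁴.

For an isothermal black-emitting sphere, (1−a)S·πr² = σ·4πr²·T⁴ ⇒ S = 4σT⁴/(1−a).
S = 4·5.67×10⁻⁸·(649)⁴/1.00 = 40240 W/m².
Flux falls as S = L/(4πd²), so d = √(L/(4πS)) = √(1.69×10²⁷/(4π·40240)).

d ≈ 5.78×10¹⁰ m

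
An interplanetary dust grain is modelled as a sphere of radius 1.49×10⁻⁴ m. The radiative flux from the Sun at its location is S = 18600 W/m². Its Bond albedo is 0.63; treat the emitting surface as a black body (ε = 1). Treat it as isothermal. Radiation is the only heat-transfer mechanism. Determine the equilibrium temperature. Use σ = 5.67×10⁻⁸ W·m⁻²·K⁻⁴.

At equilibrium, absorbed power = emitted power.
Absorbing cross-section = πr² = 6.975×10⁻⁸ m²; emitting surface = 4πr² = 2.790×10⁻⁷ m² (ratio 4).
(1−a)S·A_cross = εσ·A_surf·T⁴  ⇒  T⁴ = (1−a)S/(4σ).
T⁴ = 0.370·18600/(4·5.67×10⁻⁸) = 3.034×10¹⁰ K⁴.
T = (3.034×10¹⁰)^(1/4).

T ≈ 417 K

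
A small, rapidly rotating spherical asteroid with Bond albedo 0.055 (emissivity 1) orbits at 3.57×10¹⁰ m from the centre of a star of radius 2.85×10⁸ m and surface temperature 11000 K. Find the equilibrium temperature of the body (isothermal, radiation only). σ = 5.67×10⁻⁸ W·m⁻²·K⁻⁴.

The star's surface emits σT_*⁴; at distance d the flux is S = σT_*⁴(R_*/d)².
S = 5.67×10⁻⁸·(11000)⁴·(2.85×10⁸/3.57×10¹⁰)² = 52910 W/m².
For an isothermal sphere T⁴ = (1−a)S/(4σ) = 2.204×10¹¹ K⁴.

T ≈ 685 K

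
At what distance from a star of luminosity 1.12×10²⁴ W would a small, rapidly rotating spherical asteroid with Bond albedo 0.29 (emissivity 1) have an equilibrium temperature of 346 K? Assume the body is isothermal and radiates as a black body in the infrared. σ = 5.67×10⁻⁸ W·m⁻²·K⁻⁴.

d ≈ 4.41×10⁹ m

For an isothermal black-emitting sphere, (1−a)S·πr² = σ·4πr²·T⁴ ⇒ S = 4σT⁴/(1−a).
S = 4·5.67×10⁻⁸·(346)⁴/0.710 = 4578 W/m².
Flux falls as S = L/(4πd²), so d = √(L/(4πS)) = √(1.12×10²⁴/(4π·4578)).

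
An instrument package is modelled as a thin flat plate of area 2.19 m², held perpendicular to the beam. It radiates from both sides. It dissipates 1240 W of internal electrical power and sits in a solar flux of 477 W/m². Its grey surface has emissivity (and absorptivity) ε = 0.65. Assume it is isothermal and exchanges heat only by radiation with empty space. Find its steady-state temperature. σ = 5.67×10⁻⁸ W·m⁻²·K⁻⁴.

T ≈ 330 K

At steady state, absorbed solar power + internal power = radiated power.
Absorbed: α·S·A_cross = 0.65·477·2.190 = 679.0 W (cross-section A).
Total input = 679.0 + 1240 = 1919 W.
Radiated: εσ·A_surf·T⁴ with A_surf = 2A = 4.380 m².
T⁴ = 1919/(0.65·5.67×10⁻⁸·4.380) = 1.189×10¹⁰ K⁴.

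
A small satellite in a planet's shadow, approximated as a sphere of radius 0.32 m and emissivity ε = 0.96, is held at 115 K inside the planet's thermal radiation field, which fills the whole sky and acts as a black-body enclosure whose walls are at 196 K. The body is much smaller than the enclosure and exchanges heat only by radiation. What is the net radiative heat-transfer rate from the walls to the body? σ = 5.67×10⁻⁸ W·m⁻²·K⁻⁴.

P_net ≈ 91.1 W

For a small grey body in a large enclosure: P_net = εσA(T_body⁴ − T_wall⁴).
A = 4πr² = 1.287 m²; T_body⁴ − T_wall⁴ = 1.749×10⁸ − 1.476×10⁹ = -1.301×10⁹ K⁴.
|P_net| = 0.96·5.67×10⁻⁸·1.287·1.301×10⁹.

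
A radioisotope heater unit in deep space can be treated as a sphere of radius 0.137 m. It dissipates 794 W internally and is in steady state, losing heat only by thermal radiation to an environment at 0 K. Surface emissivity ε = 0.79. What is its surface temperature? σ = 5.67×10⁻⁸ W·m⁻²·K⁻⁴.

T ≈ 524 K

Steady state: internal power = radiated power, P = εσA T⁴.
Radiating area A = 4πr² = 0.2359 m².
T⁴ = P/(εσA) = 794/(0.79·5.67×10⁻⁸·0.2359) = 7.516×10¹⁰ K⁴.
T = (7.516×10¹⁰)^(1/4).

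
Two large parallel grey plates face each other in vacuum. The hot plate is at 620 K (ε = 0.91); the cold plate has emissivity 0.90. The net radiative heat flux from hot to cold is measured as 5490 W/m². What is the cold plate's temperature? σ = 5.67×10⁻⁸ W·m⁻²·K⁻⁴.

T₂ ≈ 418 K

q = σ(T₁⁴ − T₂⁴)/(1/ε₁ + 1/ε₂ − 1); denominator = 1.210.
T₂⁴ = T₁⁴ − q·(1/ε₁+1/ε₂−1)/σ = 1.478×10¹¹ − 5490·1.210/5.67×10⁻⁸
    = 3.060×10¹⁰ K⁴.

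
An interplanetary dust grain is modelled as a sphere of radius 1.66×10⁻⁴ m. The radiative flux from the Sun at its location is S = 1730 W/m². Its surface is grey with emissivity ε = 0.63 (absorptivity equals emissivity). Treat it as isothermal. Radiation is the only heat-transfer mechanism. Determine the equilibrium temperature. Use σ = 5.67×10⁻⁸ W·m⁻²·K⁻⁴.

T ≈ 296 K

At equilibrium, absorbed power = emitted power.
Absorbing cross-section = πr² = 8.657×10⁻⁸ m²; emitting surface = 4πr² = 3.463×10⁻⁷ m² (ratio 4).
εS·A_cross = εσ·A_surf·T⁴  ⇒  T⁴ = S/(4σ)   (ε cancels).
T⁴ = 1730/(4·5.67×10⁻⁸) = 7.628×10⁹ K⁴.
T = (7.628×10⁹)^(1/4).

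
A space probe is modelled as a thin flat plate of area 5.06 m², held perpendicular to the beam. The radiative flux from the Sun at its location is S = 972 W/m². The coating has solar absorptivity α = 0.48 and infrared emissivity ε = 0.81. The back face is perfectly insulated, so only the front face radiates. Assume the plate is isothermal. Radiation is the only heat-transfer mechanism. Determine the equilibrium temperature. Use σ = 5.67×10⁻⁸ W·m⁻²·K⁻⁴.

T ≈ 317 K

At equilibrium, absorbed power = emitted power.
Absorbing cross-section = A = 5.060 m²; emitting surface = A = 5.060 m² (ratio 1).
αS·A_cross = εσ·A_surf·T⁴  ⇒  T⁴ = αS/(ε·1σ).
T⁴ = 0.480·972/(0.81·1·5.67×10⁻⁸) = 1.016×10¹⁰ K⁴.
T = (1.016×10¹⁰)^(1/4).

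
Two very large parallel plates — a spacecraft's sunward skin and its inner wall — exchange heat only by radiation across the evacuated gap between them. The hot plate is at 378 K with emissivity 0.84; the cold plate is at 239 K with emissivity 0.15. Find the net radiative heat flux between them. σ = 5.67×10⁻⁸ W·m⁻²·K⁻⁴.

For two infinite grey parallel plates, q = σ(T₁⁴ − T₂⁴)/(1/ε₁ + 1/ε₂ − 1).
T₁⁴ − T₂⁴ = 2.042×10¹⁰ − 3.263×10⁹ = 1.715×10¹⁰ K⁴.
1/ε₁ + 1/ε₂ − 1 = 1.190 + 6.667 − 1 = 6.857.
q = 5.67×10⁻⁸ × 1.715×10¹⁰ / 6.857.

q ≈ 142 W/m²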